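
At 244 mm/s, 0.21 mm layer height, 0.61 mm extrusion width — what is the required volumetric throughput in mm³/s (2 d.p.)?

Bead cross-section = 0.21 × 0.61, so 0.1281 mm².
Q = v·A = 244 × 0.1281 = 31.26 mm³/s.

31.26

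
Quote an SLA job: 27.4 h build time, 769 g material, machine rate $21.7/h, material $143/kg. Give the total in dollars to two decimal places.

Machine cost = 21.7 × 27.4, so $594.58.
Material charge: 143 × 769/1000 → $109.967.
Total = 594.58 + 109.967 = 704.547 ≈ $704.55.

$704.55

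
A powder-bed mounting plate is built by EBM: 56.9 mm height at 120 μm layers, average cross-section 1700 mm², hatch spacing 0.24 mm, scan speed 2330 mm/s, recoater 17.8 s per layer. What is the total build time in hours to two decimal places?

Layer count = ceil(56.9 / 0.12) = 475.
Hatch length per layer: 1700 / 0.24 → 7083.3 mm.
Scan time per layer = 7083.3 / 2330, so 3.04 s.
Layer cycle = 3.04 + 17.8 = 20.84 s.
Total: 475 × 20.84 s = 9899 s → 2.75 hours.

2.75 hours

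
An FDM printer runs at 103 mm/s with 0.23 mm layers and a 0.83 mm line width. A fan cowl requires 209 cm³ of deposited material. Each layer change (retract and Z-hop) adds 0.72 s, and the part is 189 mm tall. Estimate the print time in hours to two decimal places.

3.12 hours

Bead cross-section = 0.23 × 0.83, so 0.1909 mm².
Total extruded path = 209000/0.1909 = 1094814 mm.
Print-move time = 1094814 / 103, so 10629.3 s.
Layers = ⌈189/0.23⌉ = 822.
Non-print overhead = 822 × 0.72 = 591.84 s.
Total = 10629.3 + 591.84 = 11221.14 s = 3.12 hours.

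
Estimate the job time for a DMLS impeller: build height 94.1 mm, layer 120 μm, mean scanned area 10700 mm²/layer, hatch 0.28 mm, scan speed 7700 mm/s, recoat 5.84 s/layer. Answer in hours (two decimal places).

2.36 hours

Number of layers: 94.1 / 0.12 → 785 (rounded up).
Per-layer scan distance = 10700 / 0.28 = 38214.3 mm.
Scan time per layer: 38214.3 / 7700 → 4.9629 s.
Layer cycle: 4.9629 + 5.84 → 10.8029 s.
Build time = 785 × 10.8029 = 8480.2765 s = 2.36 hours.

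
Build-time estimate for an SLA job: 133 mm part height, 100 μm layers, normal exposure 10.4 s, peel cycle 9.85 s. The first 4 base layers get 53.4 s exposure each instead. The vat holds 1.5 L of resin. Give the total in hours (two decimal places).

7.53 hours

Layers = ⌈133/0.1⌉ = 1330.
Bottom layers = 4 × (53.4 + 9.85), so 253 s.
Normal layers = 1326 × (10.4 + 9.85) = 26851.5 s.
Sum: 253 + 26851.5 = 27104.5 s → 7.53 hours.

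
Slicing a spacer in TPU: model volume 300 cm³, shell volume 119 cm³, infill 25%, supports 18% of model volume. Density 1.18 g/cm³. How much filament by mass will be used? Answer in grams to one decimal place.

257.5 g

Volume inside the shell: 300 − 119 → 181 cm³.
Infill deposited = 0.25 × 181, so 45.25 cm³.
Support = 0.18 × 300, so 54 cm³.
Total extruded = 119 + 45.25 + 54 = 218.25 cm³.
Mass = 218.25 × 1.18, so 257.535 g.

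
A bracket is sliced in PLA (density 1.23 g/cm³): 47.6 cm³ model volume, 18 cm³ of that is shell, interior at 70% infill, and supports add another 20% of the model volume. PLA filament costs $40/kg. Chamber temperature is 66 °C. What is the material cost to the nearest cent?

$2.37

Volume inside the shell = 47.6 − 18, so 29.6 cm³.
Deposited infill = 0.70 × 29.6, so 20.72 cm³.
Support: 0.20 × 47.6 → 9.52 cm³.
Total printed volume = 18 + 20.72 + 9.52 = 48.24 cm³.
Mass = 48.24 × 1.23 = 59.3352 g.
At $40/kg: 59.3352/1000 × 40 = $2.37.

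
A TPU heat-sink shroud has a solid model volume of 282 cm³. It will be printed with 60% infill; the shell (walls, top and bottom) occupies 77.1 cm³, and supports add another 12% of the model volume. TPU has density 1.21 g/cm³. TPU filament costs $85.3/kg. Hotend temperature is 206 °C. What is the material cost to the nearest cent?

$24.14

Volume inside the shell: 282 − 77.1 → 204.9 cm³.
Infill volume: 0.60 × 204.9 → 122.94 cm³.
Support: 0.12 × 282 → 33.84 cm³.
Total printed volume = 77.1 + 122.94 + 33.84 = 233.88 cm³.
Mass = 233.88 × 1.21 = 282.9948 g.
At $85.3/kg: 282.9948/1000 × 85.3 = $24.14.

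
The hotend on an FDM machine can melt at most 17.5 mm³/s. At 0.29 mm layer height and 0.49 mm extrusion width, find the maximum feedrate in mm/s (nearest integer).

Bead cross-section: 0.29 × 0.49 → 0.1421 mm².
Max speed = 17.5 / 0.1421 = 123.15 ≈ 123 mm/s.

123 mm/s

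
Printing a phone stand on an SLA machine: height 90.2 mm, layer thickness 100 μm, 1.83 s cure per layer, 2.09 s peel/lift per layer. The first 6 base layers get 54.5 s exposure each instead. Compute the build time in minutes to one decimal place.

Layer count = ceil(90.2 / 0.1) = 902.
Base layers: 6 × (54.5 + 2.09) → 339.54 s.
Regular layers = 896 × (1.83 + 2.09) = 3512.32 s.
Total = 339.54 + 3512.32 = 3851.86 s = 64.2 minutes.

64.2 minutes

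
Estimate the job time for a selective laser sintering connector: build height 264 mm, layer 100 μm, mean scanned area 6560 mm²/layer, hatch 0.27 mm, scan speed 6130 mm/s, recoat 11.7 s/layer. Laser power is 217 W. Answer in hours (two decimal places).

11.49 hours

Number of layers: 264 / 0.1 → 2640 (rounded up).
Per-layer scan distance = 6560 / 0.27 = 24296.3 mm.
Laser time per layer: 24296.3 / 6130 → 3.9635 s.
Layer cycle: 3.9635 + 11.7 → 15.6635 s.
Build time = 2640 × 15.6635 = 41351.64 s = 11.49 hours.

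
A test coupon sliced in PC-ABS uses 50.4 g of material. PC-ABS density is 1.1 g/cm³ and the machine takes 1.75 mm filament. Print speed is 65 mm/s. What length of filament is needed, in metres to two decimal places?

19.05 m

Extruded volume: 50.4/1.1 = 45.8182 cm³ (45818.2 mm³).
A = π r² = π × 0.875² = 2.4053 mm².
Length = 45818.2 / 2.4053 = 19048.85 mm = 19.05 m.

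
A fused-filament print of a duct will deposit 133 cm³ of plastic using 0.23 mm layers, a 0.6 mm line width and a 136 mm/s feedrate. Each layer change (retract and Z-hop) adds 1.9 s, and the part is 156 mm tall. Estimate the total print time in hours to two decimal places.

Bead cross-section = 0.23 × 0.6, so 0.138 mm².
Toolpath length = 133 cm³ / 0.138 mm² = 133000 / 0.138 = 963768.1 mm.
Print-move time: 963768.1 / 136 → 7086.5 s.
Layers = ⌈156/0.23⌉ = 679.
Non-print overhead = 679 × 1.9, so 1290.1 s.
Altogether 7086.5 + 1290.1 = 8376.6 s, i.e. 2.33 hours.

2.33 hours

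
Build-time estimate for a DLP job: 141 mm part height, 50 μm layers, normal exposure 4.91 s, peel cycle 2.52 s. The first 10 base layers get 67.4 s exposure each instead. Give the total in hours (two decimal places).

Layer count = ceil(141 / 0.05) = 2820.
Burn-in layers: 10 × (67.4 + 2.52) → 699.2 s.
Normal layers = 2810 × (4.91 + 2.52), so 20878.3 s.
Sum: 699.2 + 20878.3 = 21577.5 s → 5.99 hours.

5.99 hours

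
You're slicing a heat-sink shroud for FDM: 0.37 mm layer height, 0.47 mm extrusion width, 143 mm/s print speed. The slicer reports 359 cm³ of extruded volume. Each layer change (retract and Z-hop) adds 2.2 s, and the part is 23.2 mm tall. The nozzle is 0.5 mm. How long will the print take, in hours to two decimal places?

Line area: 0.37 × 0.47 → 0.1739 mm².
Toolpath length = 359 cm³ / 0.1739 mm² = 359000 / 0.1739 = 2064404.8 mm.
Extrusion time: 2064404.8 / 143 → 14436.4 s.
Layers = ⌈23.2/0.37⌉ = 63.
Layer-change overhead = 63 × 2.2 = 138.6 s.
Total = 14436.4 + 138.6 = 14575 s = 4.05 hours.

4.05 hours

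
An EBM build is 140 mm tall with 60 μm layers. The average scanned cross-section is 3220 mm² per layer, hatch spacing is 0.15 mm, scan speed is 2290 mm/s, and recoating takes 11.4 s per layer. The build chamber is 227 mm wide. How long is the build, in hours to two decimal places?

Number of layers: 140 / 0.06 → 2334 (rounded up).
Per-layer scan distance = 3220 / 0.15 = 21466.7 mm.
Beam time per layer = 21466.7 / 2290 = 9.3741 s.
Time per layer = 9.3741 + 11.4, so 20.7741 s.
2334 layers × 20.7741 s/layer = 48486.7494 s, i.e. 13.47 hours.

13.47 hours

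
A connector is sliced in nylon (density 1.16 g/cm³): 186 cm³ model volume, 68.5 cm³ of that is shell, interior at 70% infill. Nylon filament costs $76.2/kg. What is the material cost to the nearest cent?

Interior volume: 186 − 68.5 → 117.5 cm³.
Infill volume: 0.70 × 117.5 → 82.25 cm³.
Total extruded: 68.5 + 82.25 → 150.75 cm³.
Mass = 150.75 × 1.16, so 174.87 g.
Cost = 174.87 g / 1000 × $76.2/kg = $13.33.

$13.33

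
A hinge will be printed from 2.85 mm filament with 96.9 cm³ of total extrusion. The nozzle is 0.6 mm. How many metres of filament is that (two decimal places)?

15.19 m

A = π r² = π × 1.425² = 6.3794 mm².
L = 96900 mm³ / 6.3794 mm² = 15189.52 mm, i.e. 15.19 m.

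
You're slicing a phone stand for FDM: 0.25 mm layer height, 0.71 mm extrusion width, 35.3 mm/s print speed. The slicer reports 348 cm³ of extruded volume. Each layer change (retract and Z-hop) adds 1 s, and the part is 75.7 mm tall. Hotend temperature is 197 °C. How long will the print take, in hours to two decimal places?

Extrusion cross-section = 0.25 × 0.71, so 0.1775 mm².
Total extruded path = 348000/0.1775 = 1960563.4 mm.
Print-move time = 1960563.4 / 35.3, so 55540 s.
Layer count = ceil(75.7 / 0.25) = 303.
Non-print overhead = 303 × 1 = 303 s.
Altogether 55540 + 303 = 55843 s, i.e. 15.51 hours.

15.51 hours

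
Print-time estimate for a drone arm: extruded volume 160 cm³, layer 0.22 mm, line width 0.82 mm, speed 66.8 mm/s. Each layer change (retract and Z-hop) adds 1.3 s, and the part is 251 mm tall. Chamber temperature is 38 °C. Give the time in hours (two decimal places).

4.10 hours

Extrusion cross-section = 0.22 × 0.82 = 0.1804 mm².
Toolpath length = 160 cm³ / 0.1804 mm² = 160000 / 0.1804 = 886918 mm.
Time extruding = 886918 / 66.8 = 13277.2 s.
Number of layers: 251 / 0.22 → 1141 (rounded up).
Z-hop total: 1141 × 1.3 → 1483.3 s.
Total = 13277.2 + 1483.3 = 14760.5 s = 4.10 hours.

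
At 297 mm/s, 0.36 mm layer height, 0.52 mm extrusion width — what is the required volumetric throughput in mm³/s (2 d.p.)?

55.60

Extrusion cross-section: 0.36 × 0.52 → 0.1872 mm².
Q = v·A = 297 × 0.1872 = 55.60 mm³/s.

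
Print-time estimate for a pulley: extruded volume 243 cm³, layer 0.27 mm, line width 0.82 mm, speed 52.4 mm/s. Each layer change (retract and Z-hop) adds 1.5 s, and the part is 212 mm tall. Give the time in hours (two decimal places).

Bead cross-section = 0.27 × 0.82, so 0.2214 mm².
Total extruded path = 243000/0.2214 = 1097561 mm.
Print-move time: 1097561 / 52.4 → 20945.8 s.
Layers = ⌈212/0.27⌉ = 786.
Z-hop total: 786 × 1.5 → 1179 s.
Total = 20945.8 + 1179 = 22124.8 s = 6.15 hours.

6.15 hours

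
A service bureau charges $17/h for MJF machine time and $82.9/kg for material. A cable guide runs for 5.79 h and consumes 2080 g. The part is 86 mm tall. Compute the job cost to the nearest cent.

$270.86

Machine cost: 17 × 5.79 → $98.43.
Material charge: 82.9 × 2080/1000 → $172.432.
Job cost: 98.43 + 172.432 = 270.862 ≈ $270.86.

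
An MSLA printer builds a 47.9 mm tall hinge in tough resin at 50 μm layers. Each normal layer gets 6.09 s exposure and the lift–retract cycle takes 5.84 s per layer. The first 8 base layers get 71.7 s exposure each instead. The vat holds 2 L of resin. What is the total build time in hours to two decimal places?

3.32 hours

Layers = ⌈47.9/0.05⌉ = 958.
Bottom layers: 8 × (71.7 + 5.84) → 620.32 s.
Regular layers = 950 × (6.09 + 5.84), so 11333.5 s.
Sum: 620.32 + 11333.5 = 11953.82 s → 3.32 hours.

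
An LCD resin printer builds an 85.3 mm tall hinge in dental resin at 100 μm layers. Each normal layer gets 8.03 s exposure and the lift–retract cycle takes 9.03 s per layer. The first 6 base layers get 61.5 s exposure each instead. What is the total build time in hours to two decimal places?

4.13 hours

Number of layers: 85.3 / 0.1 → 853 (rounded up).
Bottom layers = 6 × (61.5 + 9.03) = 423.18 s.
Normal layers = 847 × (8.03 + 9.03) = 14449.82 s.
Total = 423.18 + 14449.82 = 14873 s = 4.13 hours.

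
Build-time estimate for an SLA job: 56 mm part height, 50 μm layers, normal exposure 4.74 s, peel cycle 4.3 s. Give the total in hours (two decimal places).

2.81 hours

Number of layers: 56 / 0.05 → 1120 (rounded up).
Each layer takes = 4.74 + 4.3, so 9.04 s.
Build time: 1120 × 9.04 s = 10124.8 s, i.e. 2.81 hours.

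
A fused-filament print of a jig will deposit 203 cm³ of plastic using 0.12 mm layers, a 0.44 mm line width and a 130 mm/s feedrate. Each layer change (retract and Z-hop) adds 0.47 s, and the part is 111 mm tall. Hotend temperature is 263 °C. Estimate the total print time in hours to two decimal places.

Line area = 0.12 × 0.44 = 0.0528 mm².
Path length: 203000 mm³ / 0.0528 mm² → 3844697 mm.
Print-move time = 3844697 / 130, so 29574.6 s.
Number of layers: 111 / 0.12 → 925 (rounded up).
Non-print overhead = 925 × 0.47 = 434.75 s.
Altogether 29574.6 + 434.75 = 30009.35 s, i.e. 8.34 hours.

8.34 hours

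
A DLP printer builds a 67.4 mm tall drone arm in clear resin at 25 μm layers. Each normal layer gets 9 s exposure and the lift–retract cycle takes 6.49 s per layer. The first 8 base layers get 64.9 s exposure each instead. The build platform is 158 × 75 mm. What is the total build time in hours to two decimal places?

11.72 hours

Number of layers: 67.4 / 0.025 → 2696 (rounded up).
Base layers = 8 × (64.9 + 6.49) = 571.12 s.
Remaining layers: 2688 × (9 + 6.49) → 41637.12 s.
Sum: 571.12 + 41637.12 = 42208.24 s → 11.72 hours.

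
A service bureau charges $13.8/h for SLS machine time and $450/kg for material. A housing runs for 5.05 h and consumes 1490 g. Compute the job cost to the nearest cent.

Time charge = 13.8 × 5.05, so $69.69.
Material charge = 450 × 1490/1000 = $670.50.
Job cost: 69.69 + 670.50 = $740.19.

$740.19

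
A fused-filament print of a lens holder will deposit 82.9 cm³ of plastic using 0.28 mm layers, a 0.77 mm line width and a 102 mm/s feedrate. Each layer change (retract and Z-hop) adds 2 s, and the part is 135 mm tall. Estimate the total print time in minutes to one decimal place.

78.9 minutes

Bead cross-section = 0.28 × 0.77 = 0.2156 mm².
Toolpath length = 82.9 cm³ / 0.2156 mm² = 82900 / 0.2156 = 384508.3 mm.
Time extruding = 384508.3 / 102 = 3769.7 s.
Layers = ⌈135/0.28⌉ = 483.
Non-print overhead = 483 × 2, so 966 s.
Altogether 3769.7 + 966 = 4735.7 s, i.e. 78.9 minutes.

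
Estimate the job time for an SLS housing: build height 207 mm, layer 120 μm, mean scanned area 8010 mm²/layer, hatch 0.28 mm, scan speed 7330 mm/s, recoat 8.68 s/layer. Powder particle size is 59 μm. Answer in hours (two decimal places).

Layer count = ceil(207 / 0.12) = 1725.
Per-layer scan distance: 8010 / 0.28 → 28607.1 mm.
Per-layer scan time = 28607.1 / 7330 = 3.9027 s.
Time per layer: 3.9027 + 8.68 → 12.5827 s.
Total: 1725 × 12.5827 s = 21705.1575 s → 6.03 hours.

6.03 hours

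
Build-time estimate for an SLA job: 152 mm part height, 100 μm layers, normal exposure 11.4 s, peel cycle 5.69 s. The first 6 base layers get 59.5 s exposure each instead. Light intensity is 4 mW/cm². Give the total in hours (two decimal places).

Layer count = ceil(152 / 0.1) = 1520.
Base layers: 6 × (59.5 + 5.69) → 391.14 s.
Remaining layers = 1514 × (11.4 + 5.69) = 25874.26 s.
Sum: 391.14 + 25874.26 = 26265.4 s → 7.30 hours.

7.30 hours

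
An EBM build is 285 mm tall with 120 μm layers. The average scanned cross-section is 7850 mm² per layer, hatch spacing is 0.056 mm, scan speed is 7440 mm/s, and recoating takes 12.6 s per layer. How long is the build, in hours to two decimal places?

Layers = ⌈285/0.12⌉ = 2375.
Hatch length per layer = 7850 / 0.056 = 140178.6 mm.
Beam time per layer: 140178.6 / 7440 → 18.8412 s.
Per-layer time: 18.8412 + 12.6 → 31.4412 s.
Total: 2375 × 31.4412 s = 74672.85 s → 20.74 hours.

20.74 hours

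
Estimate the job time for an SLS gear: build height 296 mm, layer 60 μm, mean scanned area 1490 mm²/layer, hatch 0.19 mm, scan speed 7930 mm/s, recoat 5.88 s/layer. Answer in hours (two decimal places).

9.41 hours

Layers = ⌈296/0.06⌉ = 4934.
Hatch length per layer = 1490 / 0.19, so 7842.1 mm.
Laser time per layer: 7842.1 / 7930 → 0.9889 s.
Time per layer: 0.9889 + 5.88 → 6.8689 s.
4934 layers × 6.8689 s/layer = 33891.1526 s, i.e. 9.41 hours.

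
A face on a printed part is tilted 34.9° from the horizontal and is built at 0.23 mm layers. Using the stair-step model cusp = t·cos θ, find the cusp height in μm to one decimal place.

188.6 μm

h_c = t·cos θ = 0.23 × 0.8202 = 0.188646 mm (188.6 μm).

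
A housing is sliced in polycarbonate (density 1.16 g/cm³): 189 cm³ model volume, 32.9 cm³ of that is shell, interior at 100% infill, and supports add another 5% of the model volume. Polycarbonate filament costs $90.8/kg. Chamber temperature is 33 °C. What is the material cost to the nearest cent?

Interior volume = 189 − 32.9 = 156.1 cm³.
Deposited infill: 1.00 × 156.1 → 156.1 cm³.
Support: 0.05 × 189 → 9.45 cm³.
Total extruded = 32.9 + 156.1 + 9.45 = 198.45 cm³.
Mass: 198.45 × 1.16 → 230.202 g.
At $90.8/kg: 230.202/1000 × 90.8 = $20.90.

$20.90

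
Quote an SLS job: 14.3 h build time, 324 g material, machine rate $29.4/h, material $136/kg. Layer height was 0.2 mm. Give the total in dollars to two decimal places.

$464.48

Time charge = 29.4 × 14.3 = $420.42.
Material charge = 136 × 324/1000 = $44.064.
Job cost: 420.42 + 44.064 = 464.484 ≈ $464.48.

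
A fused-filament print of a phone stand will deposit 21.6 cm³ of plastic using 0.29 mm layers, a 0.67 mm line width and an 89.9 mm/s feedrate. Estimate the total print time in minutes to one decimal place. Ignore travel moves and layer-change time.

20.6 minutes

Bead cross-section = 0.29 × 0.67, so 0.1943 mm².
Total extruded path = 21600/0.1943 = 111168.3 mm.
Extrusion time = 111168.3 / 89.9, so 1236.6 s.
Converting: 1236.6 s = 20.6 minutes.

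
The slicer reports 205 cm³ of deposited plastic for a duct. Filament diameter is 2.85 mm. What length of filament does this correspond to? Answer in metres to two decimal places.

32.13 m

Filament cross-section = π × (2.85/2)² = 6.3794 mm².
Length = 205 cm³ / 6.3794 mm² = 205000 / 6.3794 = 32134.68 mm = 32.13 m.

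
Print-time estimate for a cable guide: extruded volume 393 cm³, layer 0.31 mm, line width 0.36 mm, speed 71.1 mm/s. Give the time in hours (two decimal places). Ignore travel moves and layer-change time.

13.76 hours

Bead cross-section = 0.31 × 0.36, so 0.1116 mm².
Toolpath length = 393 cm³ / 0.1116 mm² = 393000 / 0.1116 = 3521505.4 mm.
Extrusion time = 3521505.4 / 71.1, so 49528.9 s.
Converting: 49528.9 s = 13.76 hours.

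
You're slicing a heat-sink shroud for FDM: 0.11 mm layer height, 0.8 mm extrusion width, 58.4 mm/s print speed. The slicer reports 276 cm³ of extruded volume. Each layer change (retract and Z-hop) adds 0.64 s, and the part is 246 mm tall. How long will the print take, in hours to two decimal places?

15.32 hours

Bead cross-section = 0.11 × 0.8, so 0.088 mm².
Toolpath length = 276 cm³ / 0.088 mm² = 276000 / 0.088 = 3136363.6 mm.
Extrusion time = 3136363.6 / 58.4 = 53704.9 s.
Layer count = ceil(246 / 0.11) = 2237.
Non-print overhead = 2237 × 0.64, so 1431.68 s.
Total = 53704.9 + 1431.68 = 55136.58 s = 15.32 hours.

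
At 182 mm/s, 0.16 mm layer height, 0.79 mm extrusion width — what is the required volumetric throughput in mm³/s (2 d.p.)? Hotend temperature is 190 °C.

Bead cross-section: 0.16 × 0.79 → 0.1264 mm².
Volumetric flow = 182 × 0.1264 = 23.00 mm³/s.

23.00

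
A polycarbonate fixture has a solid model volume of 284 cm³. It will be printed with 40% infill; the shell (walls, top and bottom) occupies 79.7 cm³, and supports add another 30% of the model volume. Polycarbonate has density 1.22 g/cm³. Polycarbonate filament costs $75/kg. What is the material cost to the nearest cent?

Interior volume = 284 − 79.7, so 204.3 cm³.
Deposited infill: 0.40 × 204.3 → 81.72 cm³.
Support = 0.30 × 284 = 85.2 cm³.
Total extruded = 79.7 + 81.72 + 85.2 = 246.62 cm³.
Mass = 246.62 × 1.22 = 300.8764 g.
Cost = 300.8764 g / 1000 × $75/kg = $22.57.

$22.57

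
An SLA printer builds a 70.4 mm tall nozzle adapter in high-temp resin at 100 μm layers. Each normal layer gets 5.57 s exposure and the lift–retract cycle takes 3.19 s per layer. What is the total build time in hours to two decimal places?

1.71 hours

Layer count = ceil(70.4 / 0.1) = 704.
Each layer takes: 5.57 + 3.19 → 8.76 s.
Build time: 704 × 8.76 s = 6167.04 s, i.e. 1.71 hours.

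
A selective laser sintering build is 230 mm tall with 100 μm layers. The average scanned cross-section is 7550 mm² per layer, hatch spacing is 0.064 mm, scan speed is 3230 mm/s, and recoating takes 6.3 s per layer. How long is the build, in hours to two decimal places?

27.36 hours

Number of layers: 230 / 0.1 → 2300 (rounded up).
Hatch length per layer: 7550 / 0.064 → 117968.8 mm.
Scan time per layer = 117968.8 / 3230, so 36.5228 s.
Per-layer time: 36.5228 + 6.3 → 42.8228 s.
2300 layers × 42.8228 s/layer = 98492.44 s, i.e. 27.36 hours.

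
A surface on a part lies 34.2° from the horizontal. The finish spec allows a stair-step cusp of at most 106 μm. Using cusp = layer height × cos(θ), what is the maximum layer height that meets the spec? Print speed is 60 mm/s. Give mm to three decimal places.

cos(34.2°) = 0.8271; t_max = 0.106/0.8271 = 0.128 mm.

0.128 mm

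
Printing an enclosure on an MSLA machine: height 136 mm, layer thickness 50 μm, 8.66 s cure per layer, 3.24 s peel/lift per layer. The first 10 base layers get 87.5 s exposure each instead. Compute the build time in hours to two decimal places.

9.21 hours

Number of layers: 136 / 0.05 → 2720 (rounded up).
Burn-in layers: 10 × (87.5 + 3.24) → 907.4 s.
Regular layers = 2710 × (8.66 + 3.24) = 32249 s.
Total = 907.4 + 32249 = 33156.4 s = 9.21 hours.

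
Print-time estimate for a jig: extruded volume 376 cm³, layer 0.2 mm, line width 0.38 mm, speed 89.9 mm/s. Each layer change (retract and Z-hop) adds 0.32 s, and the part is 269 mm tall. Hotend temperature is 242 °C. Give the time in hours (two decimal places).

15.41 hours

Line area = 0.2 × 0.38, so 0.076 mm².
Path length: 376000 mm³ / 0.076 mm² → 4947368.4 mm.
Print-move time: 4947368.4 / 89.9 → 55031.9 s.
Layers = ⌈269/0.2⌉ = 1345.
Layer-change overhead: 1345 × 0.32 → 430.4 s.
Total = 55031.9 + 430.4 = 55462.3 s = 15.41 hours.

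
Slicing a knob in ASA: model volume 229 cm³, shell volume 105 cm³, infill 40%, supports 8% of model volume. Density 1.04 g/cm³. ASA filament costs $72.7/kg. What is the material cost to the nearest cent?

Infill region: 229 − 105 → 124 cm³.
Infill volume = 0.40 × 124 = 49.6 cm³.
Support = 0.08 × 229 = 18.32 cm³.
Total printed volume = 105 + 49.6 + 18.32, so 172.92 cm³.
Mass = 172.92 × 1.04 = 179.8368 g.
At $72.7/kg: 179.8368/1000 × 72.7 = $13.07.

$13.07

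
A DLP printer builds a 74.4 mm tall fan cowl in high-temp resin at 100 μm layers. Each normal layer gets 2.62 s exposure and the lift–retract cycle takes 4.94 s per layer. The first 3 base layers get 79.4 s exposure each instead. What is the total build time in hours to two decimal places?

1.63 hours

Layer count = ceil(74.4 / 0.1) = 744.
Base layers = 3 × (79.4 + 4.94), so 253.02 s.
Remaining layers = 741 × (2.62 + 4.94) = 5601.96 s.
Total = 253.02 + 5601.96 = 5854.98 s = 1.63 hours.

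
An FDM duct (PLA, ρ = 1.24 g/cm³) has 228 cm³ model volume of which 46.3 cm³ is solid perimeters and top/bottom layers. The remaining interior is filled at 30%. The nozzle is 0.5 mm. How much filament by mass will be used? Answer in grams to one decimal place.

Volume inside the shell = 228 − 46.3 = 181.7 cm³.
Deposited infill: 0.30 × 181.7 → 54.51 cm³.
Total printed volume = 46.3 + 54.51, so 100.81 cm³.
Mass = 100.81 × 1.24, so 125.0044 g.

125.0 g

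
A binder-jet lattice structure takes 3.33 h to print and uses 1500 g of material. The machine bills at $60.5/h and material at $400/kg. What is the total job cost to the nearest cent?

Machine-time cost: 60.5 × 3.33 → $201.465.
Feedstock cost: 400 × 1500/1000 → $600.00.
Total = 201.465 + 600.00 = 801.465 ≈ $801.47.

$801.47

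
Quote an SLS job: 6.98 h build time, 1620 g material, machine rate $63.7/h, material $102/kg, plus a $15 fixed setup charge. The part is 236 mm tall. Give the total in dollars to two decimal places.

$624.87

Time charge = 63.7 × 6.98, so $444.626.
Material charge: 102 × 1620/1000 → $165.24.
Adding setup: 444.626 + 165.24 + 15 → 624.866 ≈ $624.87.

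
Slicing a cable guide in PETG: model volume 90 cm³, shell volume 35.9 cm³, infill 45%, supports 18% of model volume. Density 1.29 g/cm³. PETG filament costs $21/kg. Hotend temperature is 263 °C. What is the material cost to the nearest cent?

$2.07

Infill region = 90 − 35.9 = 54.1 cm³.
Infill deposited = 0.45 × 54.1, so 24.345 cm³.
Support: 0.18 × 90 → 16.2 cm³.
Total printed volume = 35.9 + 24.345 + 16.2 = 76.445 cm³.
Mass = 76.445 × 1.29, so 98.61405 g.
At $21/kg: 98.61405/1000 × 21 = $2.07.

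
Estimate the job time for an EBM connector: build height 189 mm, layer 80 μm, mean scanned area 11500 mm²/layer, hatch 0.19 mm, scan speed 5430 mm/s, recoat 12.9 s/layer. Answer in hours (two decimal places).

Layer count = ceil(189 / 0.08) = 2363.
Per-layer scan distance = 11500 / 0.19, so 60526.3 mm.
Per-layer scan time: 60526.3 / 5430 → 11.1466 s.
Time per layer = 11.1466 + 12.9 = 24.0466 s.
Build time = 2363 × 24.0466 = 56822.1158 s = 15.78 hours.

15.78 hours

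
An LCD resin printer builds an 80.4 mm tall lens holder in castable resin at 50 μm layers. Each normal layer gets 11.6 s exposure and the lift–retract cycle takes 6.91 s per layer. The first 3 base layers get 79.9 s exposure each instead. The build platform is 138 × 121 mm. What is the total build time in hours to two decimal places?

8.32 hours

Layer count = ceil(80.4 / 0.05) = 1608.
Base layers = 3 × (79.9 + 6.91), so 260.43 s.
Remaining layers = 1605 × (11.6 + 6.91), so 29708.55 s.
Sum: 260.43 + 29708.55 = 29968.98 s → 8.32 hours.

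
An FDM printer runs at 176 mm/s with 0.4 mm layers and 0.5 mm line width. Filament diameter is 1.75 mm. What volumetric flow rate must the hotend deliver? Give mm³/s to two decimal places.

Bead cross-section = 0.4 × 0.5 = 0.2 mm².
Volumetric flow = 176 × 0.2 = 35.20 mm³/s.

35.20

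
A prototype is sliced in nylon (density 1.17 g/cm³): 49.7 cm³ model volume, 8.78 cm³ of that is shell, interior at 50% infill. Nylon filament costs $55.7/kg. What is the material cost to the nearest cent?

Volume inside the shell = 49.7 − 8.78, so 40.92 cm³.
Infill deposited = 0.50 × 40.92 = 20.46 cm³.
Deposited volume: 8.78 + 20.46 → 29.24 cm³.
Mass = 29.24 × 1.17, so 34.2108 g.
Cost = 34.2108 g / 1000 × $55.7/kg = $1.91.

$1.91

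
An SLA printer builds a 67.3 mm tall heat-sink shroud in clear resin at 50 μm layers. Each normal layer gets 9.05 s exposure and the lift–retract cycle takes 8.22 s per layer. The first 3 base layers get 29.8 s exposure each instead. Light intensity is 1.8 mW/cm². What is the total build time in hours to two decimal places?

6.47 hours

Number of layers: 67.3 / 0.05 → 1346 (rounded up).
Base layers = 3 × (29.8 + 8.22), so 114.06 s.
Regular layers: 1343 × (9.05 + 8.22) → 23193.61 s.
Total = 114.06 + 23193.61 = 23307.67 s = 6.47 hours.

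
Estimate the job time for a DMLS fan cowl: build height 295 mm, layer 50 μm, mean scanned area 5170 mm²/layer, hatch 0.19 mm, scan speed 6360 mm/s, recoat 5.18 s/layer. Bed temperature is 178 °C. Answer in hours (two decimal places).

Number of layers: 295 / 0.05 → 5900 (rounded up).
Hatch length per layer = 5170 / 0.19 = 27210.5 mm.
Laser time per layer = 27210.5 / 6360 = 4.2784 s.
Per-layer time = 4.2784 + 5.18, so 9.4584 s.
Build time = 5900 × 9.4584 = 55804.56 s = 15.50 hours.

15.50 hours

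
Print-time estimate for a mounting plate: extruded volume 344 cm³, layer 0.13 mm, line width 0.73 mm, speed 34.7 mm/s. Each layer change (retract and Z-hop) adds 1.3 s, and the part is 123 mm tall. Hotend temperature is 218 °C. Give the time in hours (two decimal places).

Bead cross-section = 0.13 × 0.73 = 0.0949 mm².
Path length: 344000 mm³ / 0.0949 mm² → 3624868.3 mm.
Extrusion time: 3624868.3 / 34.7 → 104463.1 s.
Number of layers: 123 / 0.13 → 947 (rounded up).
Layer-change overhead: 947 × 1.3 → 1231.1 s.
Altogether 104463.1 + 1231.1 = 105694.2 s, i.e. 29.36 hours.

29.36 hours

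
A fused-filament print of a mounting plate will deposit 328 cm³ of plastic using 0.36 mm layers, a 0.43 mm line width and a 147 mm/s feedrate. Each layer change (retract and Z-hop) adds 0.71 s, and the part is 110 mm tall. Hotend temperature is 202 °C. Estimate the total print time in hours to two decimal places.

Line area: 0.36 × 0.43 → 0.1548 mm².
Path length: 328000 mm³ / 0.1548 mm² → 2118863 mm.
Time extruding = 2118863 / 147, so 14414 s.
Layers = ⌈110/0.36⌉ = 306.
Z-hop total: 306 × 0.71 → 217.26 s.
Altogether 14414 + 217.26 = 14631.26 s, i.e. 4.06 hours.

4.06 hours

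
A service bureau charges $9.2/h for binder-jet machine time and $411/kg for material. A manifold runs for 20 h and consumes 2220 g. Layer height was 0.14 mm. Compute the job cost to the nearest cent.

$1096.42

Machine-time cost = 9.2 × 20, so $184.00.
Material charge = 411 × 2220/1000, so $912.42.
Job cost: 184.00 + 912.42 = $1096.42.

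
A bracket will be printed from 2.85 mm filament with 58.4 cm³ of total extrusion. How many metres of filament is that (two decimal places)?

9.15 m

Cross-section of 2.85 mm filament: π·(2.85/2)² = 6.3794 mm².
L = 58400 mm³ / 6.3794 mm² = 9154.47 mm, i.e. 9.15 m.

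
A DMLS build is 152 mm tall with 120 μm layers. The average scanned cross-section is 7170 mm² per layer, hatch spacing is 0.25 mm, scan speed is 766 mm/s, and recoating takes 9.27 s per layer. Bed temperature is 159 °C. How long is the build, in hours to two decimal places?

Layers = ⌈152/0.12⌉ = 1267.
Per-layer scan distance: 7170 / 0.25 → 28680 mm.
Per-layer scan time: 28680 / 766 → 37.4413 s.
Layer cycle: 37.4413 + 9.27 → 46.7113 s.
1267 layers × 46.7113 s/layer = 59183.2171 s, i.e. 16.44 hours.

16.44 hours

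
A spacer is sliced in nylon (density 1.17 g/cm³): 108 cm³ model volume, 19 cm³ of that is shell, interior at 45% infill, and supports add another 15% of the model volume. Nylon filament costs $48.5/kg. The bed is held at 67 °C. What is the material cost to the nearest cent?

$4.27

Volume inside the shell = 108 − 19 = 89 cm³.
Infill volume = 0.45 × 89, so 40.05 cm³.
Support = 0.15 × 108 = 16.2 cm³.
Deposited volume = 19 + 40.05 + 16.2 = 75.25 cm³.
Mass = 75.25 × 1.17, so 88.0425 g.
Cost = 88.0425 g / 1000 × $48.5/kg = $4.27.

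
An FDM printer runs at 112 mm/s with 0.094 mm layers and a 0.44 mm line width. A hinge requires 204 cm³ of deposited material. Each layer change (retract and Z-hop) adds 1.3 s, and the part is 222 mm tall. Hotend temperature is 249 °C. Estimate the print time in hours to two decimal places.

Line area = 0.094 × 0.44 = 0.04136 mm².
Path length: 204000 mm³ / 0.04136 mm² → 4932301.7 mm.
Extrusion time = 4932301.7 / 112, so 44038.4 s.
Number of layers: 222 / 0.094 → 2362 (rounded up).
Non-print overhead = 2362 × 1.3 = 3070.6 s.
Altogether 44038.4 + 3070.6 = 47109 s, i.e. 13.09 hours.

13.09 hours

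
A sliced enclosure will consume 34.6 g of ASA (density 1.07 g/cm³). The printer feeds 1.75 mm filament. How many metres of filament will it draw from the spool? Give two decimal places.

13.44 m

Extruded volume: 34.6/1.07 = 32.3364 cm³ (32336.4 mm³).
A = π r² = π × 0.875² = 2.4053 mm².
Length = 32336.4 / 2.4053 = 13443.81 mm = 13.44 m.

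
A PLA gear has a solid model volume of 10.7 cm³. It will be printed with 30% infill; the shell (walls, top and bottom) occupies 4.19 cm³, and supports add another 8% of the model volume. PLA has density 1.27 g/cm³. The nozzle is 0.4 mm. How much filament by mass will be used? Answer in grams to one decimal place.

8.9 g

Volume inside the shell = 10.7 − 4.19 = 6.51 cm³.
Infill volume: 0.30 × 6.51 → 1.953 cm³.
Support = 0.08 × 10.7, so 0.856 cm³.
Total extruded = 4.19 + 1.953 + 0.856, so 6.999 cm³.
Mass = 6.999 × 1.27 = 8.88873 g.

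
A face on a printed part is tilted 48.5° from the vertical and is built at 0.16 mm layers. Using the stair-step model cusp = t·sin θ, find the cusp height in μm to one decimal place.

119.8 μm

h_c = t·sin θ = 0.16 × 0.7490 = 0.11984 mm (119.8 μm).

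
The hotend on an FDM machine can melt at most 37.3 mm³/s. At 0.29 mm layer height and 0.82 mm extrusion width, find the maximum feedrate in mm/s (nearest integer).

Bead cross-section: 0.29 × 0.82 → 0.2378 mm².
Max speed = 37.3 / 0.2378 = 156.85 ≈ 157 mm/s.

157 mm/s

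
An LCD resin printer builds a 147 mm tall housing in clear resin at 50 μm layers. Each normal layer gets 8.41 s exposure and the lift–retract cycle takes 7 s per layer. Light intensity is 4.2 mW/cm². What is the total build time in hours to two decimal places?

Layer count = ceil(147 / 0.05) = 2940.
Per-layer time = 8.41 + 7, so 15.41 s.
Total = 2940 × 15.41 = 45305.4 s = 12.58 hours.

12.58 hours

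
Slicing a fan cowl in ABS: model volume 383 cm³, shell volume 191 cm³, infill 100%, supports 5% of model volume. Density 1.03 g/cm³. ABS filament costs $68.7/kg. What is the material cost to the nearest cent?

Interior volume = 383 − 191 = 192 cm³.
Infill volume: 1.00 × 192 → 192 cm³.
Support: 0.05 × 383 → 19.15 cm³.
Total extruded: 191 + 192 + 19.15 → 402.15 cm³.
Mass: 402.15 × 1.03 → 414.2145 g.
At $68.7/kg: 414.2145/1000 × 68.7 = $28.46.

$28.46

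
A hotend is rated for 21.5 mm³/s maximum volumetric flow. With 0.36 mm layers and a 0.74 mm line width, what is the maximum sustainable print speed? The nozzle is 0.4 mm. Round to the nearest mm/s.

81 mm/s

Extrusion cross-section: 0.36 × 0.74 → 0.2664 mm².
Max speed = 21.5 / 0.2664 = 80.71 ≈ 81 mm/s.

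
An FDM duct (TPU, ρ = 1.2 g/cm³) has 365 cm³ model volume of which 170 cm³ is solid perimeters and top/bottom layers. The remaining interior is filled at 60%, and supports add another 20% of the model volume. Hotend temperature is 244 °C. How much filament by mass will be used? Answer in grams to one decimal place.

Infill region = 365 − 170 = 195 cm³.
Infill deposited: 0.60 × 195 → 117 cm³.
Support = 0.20 × 365 = 73 cm³.
Deposited volume: 170 + 117 + 73 → 360 cm³.
Mass = 360 × 1.2 = 432 g.

432.0 g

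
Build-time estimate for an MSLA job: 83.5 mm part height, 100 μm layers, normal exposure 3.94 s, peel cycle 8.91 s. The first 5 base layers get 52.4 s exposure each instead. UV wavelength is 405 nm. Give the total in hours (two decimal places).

Layers = ⌈83.5/0.1⌉ = 835.
Burn-in layers: 5 × (52.4 + 8.91) → 306.55 s.
Regular layers = 830 × (3.94 + 8.91), so 10665.5 s.
Sum: 306.55 + 10665.5 = 10972.05 s → 3.05 hours.

3.05 hours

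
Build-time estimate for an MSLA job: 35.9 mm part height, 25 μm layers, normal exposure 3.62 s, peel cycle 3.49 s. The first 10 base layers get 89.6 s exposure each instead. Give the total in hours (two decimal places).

3.07 hours

Layer count = ceil(35.9 / 0.025) = 1436.
Base layers = 10 × (89.6 + 3.49) = 930.9 s.
Regular layers = 1426 × (3.62 + 3.49) = 10138.86 s.
Total = 930.9 + 10138.86 = 11069.76 s = 3.07 hours.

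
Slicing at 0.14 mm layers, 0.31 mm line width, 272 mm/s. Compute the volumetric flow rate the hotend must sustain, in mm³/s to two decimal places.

11.80

Bead cross-section = 0.14 × 0.31 = 0.0434 mm².
Volumetric flow = 272 × 0.0434 = 11.80 mm³/s.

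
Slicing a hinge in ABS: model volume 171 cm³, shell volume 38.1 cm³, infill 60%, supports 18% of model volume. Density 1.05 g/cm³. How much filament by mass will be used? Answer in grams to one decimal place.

156.1 g

Infill region: 171 − 38.1 → 132.9 cm³.
Infill volume = 0.60 × 132.9 = 79.74 cm³.
Support = 0.18 × 171 = 30.78 cm³.
Total printed volume = 38.1 + 79.74 + 30.78 = 148.62 cm³.
Mass = 148.62 × 1.05 = 156.051 g.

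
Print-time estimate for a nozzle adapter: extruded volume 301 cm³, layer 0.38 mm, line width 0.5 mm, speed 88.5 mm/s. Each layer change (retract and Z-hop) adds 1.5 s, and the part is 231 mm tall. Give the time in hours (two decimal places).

5.23 hours

Bead cross-section = 0.38 × 0.5 = 0.19 mm².
Toolpath length = 301 cm³ / 0.19 mm² = 301000 / 0.19 = 1584210.5 mm.
Time extruding: 1584210.5 / 88.5 → 17900.7 s.
Number of layers: 231 / 0.38 → 608 (rounded up).
Z-hop total = 608 × 1.5 = 912 s.
Altogether 17900.7 + 912 = 18812.7 s, i.e. 5.23 hours.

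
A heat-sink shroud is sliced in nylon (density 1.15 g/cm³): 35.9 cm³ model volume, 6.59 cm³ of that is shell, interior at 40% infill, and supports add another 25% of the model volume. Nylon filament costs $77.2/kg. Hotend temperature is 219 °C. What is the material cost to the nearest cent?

Volume inside the shell: 35.9 − 6.59 → 29.31 cm³.
Infill volume: 0.40 × 29.31 → 11.724 cm³.
Support = 0.25 × 35.9 = 8.975 cm³.
Total extruded: 6.59 + 11.724 + 8.975 → 27.289 cm³.
Mass: 27.289 × 1.15 → 31.38235 g.
At $77.2/kg: 31.38235/1000 × 77.2 = $2.42.

$2.42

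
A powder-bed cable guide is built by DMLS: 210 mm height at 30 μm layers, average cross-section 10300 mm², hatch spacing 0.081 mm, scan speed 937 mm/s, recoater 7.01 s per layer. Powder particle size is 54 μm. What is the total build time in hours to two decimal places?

277.51 hours

Layers = ⌈210/0.03⌉ = 7000.
Per-layer scan distance = 10300 / 0.081 = 127160.5 mm.
Per-layer scan time = 127160.5 / 937 = 135.7102 s.
Layer cycle = 135.7102 + 7.01 = 142.7202 s.
Build time = 7000 × 142.7202 = 999041.4 s = 277.51 hours.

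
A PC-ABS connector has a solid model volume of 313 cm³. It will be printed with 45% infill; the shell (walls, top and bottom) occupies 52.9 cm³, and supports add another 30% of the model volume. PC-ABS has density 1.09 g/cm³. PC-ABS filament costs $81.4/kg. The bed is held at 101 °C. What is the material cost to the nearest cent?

Interior volume: 313 − 52.9 → 260.1 cm³.
Infill volume: 0.45 × 260.1 → 117.045 cm³.
Support = 0.30 × 313, so 93.9 cm³.
Total extruded = 52.9 + 117.045 + 93.9 = 263.845 cm³.
Mass = 263.845 × 1.09 = 287.59105 g.
At $81.4/kg: 287.59105/1000 × 81.4 = $23.41.

$23.41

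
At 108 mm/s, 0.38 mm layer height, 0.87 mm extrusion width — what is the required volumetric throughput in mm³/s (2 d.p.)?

35.70

Bead cross-section: 0.38 × 0.87 → 0.3306 mm².
Q = v·A = 108 × 0.3306 = 35.70 mm³/s.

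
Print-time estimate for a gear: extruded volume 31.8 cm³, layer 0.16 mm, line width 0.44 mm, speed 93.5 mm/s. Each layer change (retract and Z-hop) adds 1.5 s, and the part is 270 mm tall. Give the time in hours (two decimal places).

Bead cross-section = 0.16 × 0.44 = 0.0704 mm².
Toolpath length = 31.8 cm³ / 0.0704 mm² = 31800 / 0.0704 = 451704.5 mm.
Print-move time = 451704.5 / 93.5 = 4831.1 s.
Number of layers: 270 / 0.16 → 1688 (rounded up).
Layer-change overhead = 1688 × 1.5 = 2532 s.
Altogether 4831.1 + 2532 = 7363.1 s, i.e. 2.05 hours.

2.05 hours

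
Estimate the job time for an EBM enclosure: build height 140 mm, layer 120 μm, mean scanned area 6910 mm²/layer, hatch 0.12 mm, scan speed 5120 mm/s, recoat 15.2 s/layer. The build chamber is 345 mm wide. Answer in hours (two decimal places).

Layers = ⌈140/0.12⌉ = 1167.
Per-layer scan distance: 6910 / 0.12 → 57583.3 mm.
Scan time per layer = 57583.3 / 5120, so 11.2467 s.
Time per layer: 11.2467 + 15.2 → 26.4467 s.
Build time = 1167 × 26.4467 = 30863.2989 s = 8.57 hours.

8.57 hours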